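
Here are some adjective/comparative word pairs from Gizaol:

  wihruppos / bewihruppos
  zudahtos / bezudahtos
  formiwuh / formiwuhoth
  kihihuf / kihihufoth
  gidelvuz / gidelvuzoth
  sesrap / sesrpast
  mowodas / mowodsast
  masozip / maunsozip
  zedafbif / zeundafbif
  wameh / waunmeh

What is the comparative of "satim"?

sauntim

wihruppos and mowodas both end in -s yet inflect differently (bewihruppos, mowodsast), so the final letter is not what conditions the rule; the last vowel is.
"satim" has last vowel 'i'. The stems whose last vowel is 'i' (masozip → maunsozip, zedafbif → zeundafbif) insert -un- after the first vowel.
The other patterns: stems whose last vowel is 'o' add the prefix be-; stems whose last vowel is 'u' add -oth; stems whose last vowel is 'a' delete the last vowel and add -ast.
So satim → sauntim.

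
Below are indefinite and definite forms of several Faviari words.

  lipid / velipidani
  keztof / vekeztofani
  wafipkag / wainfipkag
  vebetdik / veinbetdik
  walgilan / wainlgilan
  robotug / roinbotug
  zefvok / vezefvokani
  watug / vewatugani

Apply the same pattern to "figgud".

watug and wafipkag both end in -g yet inflect differently (vewatugani, wainfipkag), so the final letter is not what conditions the rule; the number of vowels is.
"figgud" has 2 vowels. The stems with 2 vowels (lipid → velipidani, watug → vewatugani, zefvok → vezefvokani) add ve- … -ani around the stem.
The other pattern: stems with 3 vowels insert -in- after the first vowel.
So figgud → vefiggudani.

vefiggudani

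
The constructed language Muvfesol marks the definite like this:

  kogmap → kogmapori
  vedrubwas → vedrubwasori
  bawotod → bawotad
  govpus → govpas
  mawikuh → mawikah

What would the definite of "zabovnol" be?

vedrubwas and govpus both end in -s yet inflect differently (vedrubwasori, govpas), so the final letter is not what conditions the rule; the last vowel is.
"zabovnol" has last vowel 'o'. The one such stem in the data (bawotod → bawotad) changes the last vowel to 'a' (as do govpus, mawikuh), so the same rule applies.
The other pattern: stems whose last vowel is 'a' add -ori.
So zabovnol → zabovnal.

zabovnal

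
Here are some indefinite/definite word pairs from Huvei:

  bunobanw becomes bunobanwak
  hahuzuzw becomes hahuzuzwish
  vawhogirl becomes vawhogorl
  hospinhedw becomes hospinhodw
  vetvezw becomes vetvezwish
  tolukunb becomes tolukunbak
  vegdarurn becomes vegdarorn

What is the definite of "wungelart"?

"wungelart" has second-to-last letter 'r'. The stems whose second-to-last letter is 'r' (vegdarurn → vegdarorn, vawhogirl → vawhogorl) change the last vowel to 'o'.
The other patterns: stems whose second-to-last letter is 'n' add -ak; stems whose second-to-last letter is 'z' add -ish.
So wungelart → wungelort.

wungelort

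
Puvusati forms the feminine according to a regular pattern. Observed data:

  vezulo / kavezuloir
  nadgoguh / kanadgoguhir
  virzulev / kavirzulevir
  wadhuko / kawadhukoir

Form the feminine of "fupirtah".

kafupirtahir

Every pair shown (vezulo → kavezuloir, nadgoguh → kanadgoguhir, virzulev → kavirzulevir, …) follows the same rule: add ka- … -ir around the stem.
So fupirtah → kafupirtahir.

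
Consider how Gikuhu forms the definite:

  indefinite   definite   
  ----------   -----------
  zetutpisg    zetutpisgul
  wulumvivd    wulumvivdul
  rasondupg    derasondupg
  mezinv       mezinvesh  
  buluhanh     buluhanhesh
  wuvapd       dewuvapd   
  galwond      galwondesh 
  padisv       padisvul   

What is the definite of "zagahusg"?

galwond and wuvapd both end in -d yet inflect differently (galwondesh, dewuvapd), so the final letter is not what conditions the rule; the second-to-last letter is.
"zagahusg" has second-to-last letter 's'. The stems whose second-to-last letter is 's' (zetutpisg → zetutpisgul, padisv → padisvul) add -ul.
So zagahusg → zagahusgul.

zagahusgul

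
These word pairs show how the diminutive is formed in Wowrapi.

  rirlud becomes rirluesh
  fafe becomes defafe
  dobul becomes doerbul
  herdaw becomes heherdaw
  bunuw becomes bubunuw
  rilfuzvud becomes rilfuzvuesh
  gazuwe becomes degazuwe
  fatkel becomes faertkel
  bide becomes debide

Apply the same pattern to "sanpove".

desanpove

"sanpove" ends in -e. The stems ending in -e (fafe → defafe, bide → debide, gazuwe → degazuwe) add the prefix de-.
So sanpove → desanpove.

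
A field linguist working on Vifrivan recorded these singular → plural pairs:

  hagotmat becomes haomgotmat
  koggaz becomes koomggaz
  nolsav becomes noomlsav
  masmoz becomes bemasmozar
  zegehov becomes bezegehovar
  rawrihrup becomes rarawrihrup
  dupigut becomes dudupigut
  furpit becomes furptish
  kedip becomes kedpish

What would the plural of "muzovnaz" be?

muomzovnaz

koggaz and masmoz both end in -z yet inflect differently (koomggaz, bemasmozar), so the final letter is not what conditions the rule; the last vowel is.
"muzovnaz" has last vowel 'a'. The stems whose last vowel is 'a' (hagotmat → haomgotmat, koggaz → koomggaz, nolsav → noomlsav) insert -om- after the first vowel.
So muzovnaz → muomzovnaz.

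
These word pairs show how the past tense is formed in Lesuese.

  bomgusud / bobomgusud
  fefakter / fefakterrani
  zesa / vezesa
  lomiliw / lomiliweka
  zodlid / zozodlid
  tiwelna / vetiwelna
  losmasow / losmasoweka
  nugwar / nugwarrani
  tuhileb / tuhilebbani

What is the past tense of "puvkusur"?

puvkusurrani

"puvkusur" ends in -r. The stems ending in -r (nugwar → nugwarrani, fefakter → fefakterrani) double the final consonant and add -ani.
The other patterns: stems ending in -w add -eka; stems ending in -a add the prefix ve-; stems ending in -d repeat the first consonant+vowel as a prefix.
So puvkusur → puvkusurrani.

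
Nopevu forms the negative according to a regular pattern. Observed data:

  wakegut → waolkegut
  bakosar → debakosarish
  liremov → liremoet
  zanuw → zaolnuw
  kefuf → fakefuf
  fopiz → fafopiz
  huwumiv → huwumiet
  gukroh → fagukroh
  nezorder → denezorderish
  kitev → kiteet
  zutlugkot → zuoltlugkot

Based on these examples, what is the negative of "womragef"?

fawomragef

nezorder and kitev both have last vowel 'e' yet inflect differently (denezorderish, kiteet), so the last vowel is not what conditions the rule; the final letter is.
"womragef" ends in -f. The one such stem in the data (kefuf → fakefuf) adds the prefix fa-, so the same rule applies.
The other patterns: stems ending in -r add de- … -ish around the stem; stems ending in -v drop the final letter and add -et; stems ending in -t or -w insert -ol- after the first vowel.
So womragef → fawomragef.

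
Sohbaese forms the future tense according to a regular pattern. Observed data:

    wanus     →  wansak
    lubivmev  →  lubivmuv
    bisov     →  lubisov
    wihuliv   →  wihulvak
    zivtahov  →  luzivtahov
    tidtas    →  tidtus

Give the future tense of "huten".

hutun

"huten" has last vowel 'e'. The one such stem in the data (lubivmev → lubivmuv) changes the last vowel to 'u' (as does tidtas), so the same rule applies.
So huten → hutun.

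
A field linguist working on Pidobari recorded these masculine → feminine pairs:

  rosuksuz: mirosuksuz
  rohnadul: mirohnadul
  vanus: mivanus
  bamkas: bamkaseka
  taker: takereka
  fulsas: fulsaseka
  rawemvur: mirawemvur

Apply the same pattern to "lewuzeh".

rawemvur and taker both end in -r yet inflect differently (mirawemvur, takereka), so the final letter is not what conditions the rule; the last vowel is.
"lewuzeh" has last vowel 'e'. The one such stem in the data (taker → takereka) adds -eka, so the same rule applies.
The other pattern: stems whose last vowel is 'u' add the prefix mi-.
So lewuzeh → lewuzeheka.

lewuzeheka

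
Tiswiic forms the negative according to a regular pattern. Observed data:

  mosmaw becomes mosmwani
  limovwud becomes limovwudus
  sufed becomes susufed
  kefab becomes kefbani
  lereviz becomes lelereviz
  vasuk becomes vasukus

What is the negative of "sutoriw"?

limovwud and sufed both end in -d yet inflect differently (limovwudus, susufed), so the final letter is not what conditions the rule; the last vowel is.
"sutoriw" has last vowel 'i'. The one such stem in the data (lereviz → lelereviz) repeats the first consonant+vowel as a prefix (as does sufed), so the same rule applies.
So sutoriw → susutoriw.

susutoriw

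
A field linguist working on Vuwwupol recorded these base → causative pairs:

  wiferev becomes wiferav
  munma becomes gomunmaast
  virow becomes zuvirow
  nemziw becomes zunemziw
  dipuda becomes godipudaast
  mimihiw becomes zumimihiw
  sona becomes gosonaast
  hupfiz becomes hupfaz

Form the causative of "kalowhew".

zukalowhew

mimihiw and hupfiz both have last vowel 'i' yet inflect differently (zumimihiw, hupfaz), so the last vowel is not what conditions the rule; the final letter is.
"kalowhew" ends in -w. The stems ending in -w (mimihiw → zumimihiw, nemziw → zunemziw, virow → zuvirow) add the prefix zu-.
The other patterns: stems ending in -a add go- … -ast around the stem; stems ending in -v or -z change the last vowel to 'a'.
So kalowhew → zukalowhew.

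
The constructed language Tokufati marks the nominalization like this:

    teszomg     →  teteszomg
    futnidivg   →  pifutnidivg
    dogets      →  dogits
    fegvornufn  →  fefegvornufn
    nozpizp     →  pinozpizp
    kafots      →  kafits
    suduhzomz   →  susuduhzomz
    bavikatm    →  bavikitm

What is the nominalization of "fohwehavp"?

pifohwehavp

"fohwehavp" has second-to-last letter 'v'. The one such stem in the data (futnidivg → pifutnidivg) adds the prefix pi-, so the same rule applies.
The other patterns: stems whose second-to-last letter is 't' change the last vowel to 'i'; stems whose second-to-last letter is 'f' or 'm' repeat the first consonant+vowel as a prefix.
So fohwehavp → pifohwehavp.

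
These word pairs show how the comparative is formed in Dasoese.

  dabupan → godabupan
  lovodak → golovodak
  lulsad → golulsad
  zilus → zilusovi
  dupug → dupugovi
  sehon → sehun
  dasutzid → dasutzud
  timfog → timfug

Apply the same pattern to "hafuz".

"hafuz" has last vowel 'u'. The stems whose last vowel is 'u' (zilus → zilusovi, dupug → dupugovi) add -ovi.
The other patterns: stems whose last vowel is 'a' add the prefix go-; stems whose last vowel is 'i' or 'o' change the last vowel to 'u'.
So hafuz → hafuzovi.

hafuzovi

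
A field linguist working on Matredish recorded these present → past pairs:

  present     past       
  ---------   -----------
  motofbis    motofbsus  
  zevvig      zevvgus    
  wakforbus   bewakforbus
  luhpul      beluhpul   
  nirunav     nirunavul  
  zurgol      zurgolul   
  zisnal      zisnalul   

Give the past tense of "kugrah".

kugrahul

motofbis and wakforbus both end in -s yet inflect differently (motofbsus, bewakforbus), so the final letter is not what conditions the rule; the last vowel is.
"kugrah" has last vowel 'a'. The stems whose last vowel is 'a' (nirunav → nirunavul, zisnal → zisnalul) add -ul.
So kugrah → kugrahul.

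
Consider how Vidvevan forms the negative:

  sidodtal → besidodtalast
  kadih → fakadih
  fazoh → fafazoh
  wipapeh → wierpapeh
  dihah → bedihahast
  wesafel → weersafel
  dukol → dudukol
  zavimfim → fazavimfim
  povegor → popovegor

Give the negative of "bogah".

bebogahast

wipapeh and kadih both end in -h yet inflect differently (wierpapeh, fakadih), so the final letter is not what conditions the rule; the last vowel is.
"bogah" has last vowel 'a'. The stems whose last vowel is 'a' (sidodtal → besidodtalast, dihah → bedihahast) add be- … -ast around the stem.
So bogah → bebogahast.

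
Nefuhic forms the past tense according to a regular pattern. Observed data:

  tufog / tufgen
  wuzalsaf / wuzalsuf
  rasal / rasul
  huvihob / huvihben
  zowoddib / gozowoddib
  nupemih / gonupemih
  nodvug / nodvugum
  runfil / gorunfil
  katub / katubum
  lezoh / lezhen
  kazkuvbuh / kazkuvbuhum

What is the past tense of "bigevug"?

rasal and runfil both end in -l yet inflect differently (rasul, gorunfil), so the final letter is not what conditions the rule; the last vowel is.
"bigevug" has last vowel 'u'. The stems whose last vowel is 'u' (kazkuvbuh → kazkuvbuhum, nodvug → nodvugum, katub → katubum) add -um.
The other patterns: stems whose last vowel is 'a' change the last vowel to 'u'; stems whose last vowel is 'i' add the prefix go-; stems whose last vowel is 'o' delete the last vowel and add -en.
So bigevug → bigevugum.

bigevugum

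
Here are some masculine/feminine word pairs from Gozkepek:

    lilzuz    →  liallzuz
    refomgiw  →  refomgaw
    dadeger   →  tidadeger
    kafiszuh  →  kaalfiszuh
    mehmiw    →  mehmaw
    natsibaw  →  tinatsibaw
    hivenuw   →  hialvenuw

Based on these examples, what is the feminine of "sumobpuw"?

"sumobpuw" has last vowel 'u'. The stems whose last vowel is 'u' (hivenuw → hialvenuw, kafiszuh → kaalfiszuh, lilzuz → liallzuz) insert -al- after the first vowel.
So sumobpuw → sualmobpuw.

sualmobpuw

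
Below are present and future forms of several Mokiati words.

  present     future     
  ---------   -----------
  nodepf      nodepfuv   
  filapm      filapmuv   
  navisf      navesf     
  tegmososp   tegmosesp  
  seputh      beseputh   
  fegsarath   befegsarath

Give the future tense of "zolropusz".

zolropesz

nodepf and navisf both end in -f yet inflect differently (nodepfuv, navesf), so the final letter is not what conditions the rule; the second-to-last letter is.
"zolropusz" has second-to-last letter 's'. The stems whose second-to-last letter is 's' (navisf → navesf, tegmososp → tegmosesp) change the last vowel to 'e'.
The other patterns: stems whose second-to-last letter is 'p' add -uv; stems whose second-to-last letter is 't' add the prefix be-.
So zolropusz → zolropesz.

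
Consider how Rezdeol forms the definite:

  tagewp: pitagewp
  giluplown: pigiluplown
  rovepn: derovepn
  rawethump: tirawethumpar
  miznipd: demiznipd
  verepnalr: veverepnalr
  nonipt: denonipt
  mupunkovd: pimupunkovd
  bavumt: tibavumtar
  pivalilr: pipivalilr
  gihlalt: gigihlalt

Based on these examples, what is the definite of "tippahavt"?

pitippahavt

giluplown and rovepn both end in -n yet inflect differently (pigiluplown, derovepn), so the final letter is not what conditions the rule; the second-to-last letter is.
"tippahavt" has second-to-last letter 'v'. The one such stem in the data (mupunkovd → pimupunkovd) adds the prefix pi-, so the same rule applies.
The other patterns: stems whose second-to-last letter is 'l' repeat the first consonant+vowel as a prefix; stems whose second-to-last letter is 'p' add the prefix de-; stems whose second-to-last letter is 'm' add ti- … -ar around the stem.
So tippahavt → pitippahavt.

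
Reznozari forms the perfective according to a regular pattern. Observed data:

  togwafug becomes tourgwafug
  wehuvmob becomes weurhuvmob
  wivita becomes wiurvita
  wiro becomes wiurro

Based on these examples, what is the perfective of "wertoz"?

weurrtoz

Every pair shown (togwafug → tourgwafug, wehuvmob → weurhuvmob, wivita → wiurvita, …) follows the same rule: insert -ur- after the first vowel.
So wertoz → weurrtoz.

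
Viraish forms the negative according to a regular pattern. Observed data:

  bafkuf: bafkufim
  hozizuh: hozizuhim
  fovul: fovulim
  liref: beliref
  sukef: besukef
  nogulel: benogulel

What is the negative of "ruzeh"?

beruzeh

bafkuf and liref both end in -f yet inflect differently (bafkufim, beliref), so the final letter is not what conditions the rule; the last vowel is.
"ruzeh" has last vowel 'e'. The stems whose last vowel is 'e' (liref → beliref, sukef → besukef, nogulel → benogulel) add the prefix be-.
The other pattern: stems whose last vowel is 'u' add -im.
So ruzeh → beruzeh.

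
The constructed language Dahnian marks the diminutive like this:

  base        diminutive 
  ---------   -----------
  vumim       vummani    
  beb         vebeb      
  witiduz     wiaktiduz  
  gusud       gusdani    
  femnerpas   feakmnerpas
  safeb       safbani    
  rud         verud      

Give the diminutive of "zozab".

zozbani

rud and gusud both end in -d yet inflect differently (verud, gusdani), so the final letter is not what conditions the rule; the number of vowels is.
"zozab" has 2 vowels. The stems with 2 vowels (gusud → gusdani, vumim → vummani, safeb → safbani) delete the last vowel and add -ani.
The other patterns: stems with 1 vowel add the prefix ve-; stems with 3 vowels insert -ak- after the first vowel.
So zozab → zozbani.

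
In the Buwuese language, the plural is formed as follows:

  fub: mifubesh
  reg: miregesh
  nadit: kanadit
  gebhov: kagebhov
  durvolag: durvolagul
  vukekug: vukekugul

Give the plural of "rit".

miritesh

"rit" has 1 vowel. The stems with 1 vowel (fub → mifubesh, reg → miregesh) add mi- … -esh around the stem.
The other patterns: stems with 2 vowels add the prefix ka-; stems with 3 vowels add -ul.
So rit → miritesh.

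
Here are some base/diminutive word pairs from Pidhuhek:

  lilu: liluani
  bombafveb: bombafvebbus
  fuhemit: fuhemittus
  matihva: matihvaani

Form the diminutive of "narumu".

narumuani

matihva and fuhemit both have 3 vowels yet inflect differently (matihvaani, fuhemittus), so the number of vowels is not what conditions the rule; whether the stem ends in a vowel or a consonant is.
"narumu" ends in a vowel. The stems ending in a vowel (matihva → matihvaani, lilu → liluani) add -ani.
The other pattern: stems ending in a consonant double the final consonant and add -us.
So narumu → narumuani.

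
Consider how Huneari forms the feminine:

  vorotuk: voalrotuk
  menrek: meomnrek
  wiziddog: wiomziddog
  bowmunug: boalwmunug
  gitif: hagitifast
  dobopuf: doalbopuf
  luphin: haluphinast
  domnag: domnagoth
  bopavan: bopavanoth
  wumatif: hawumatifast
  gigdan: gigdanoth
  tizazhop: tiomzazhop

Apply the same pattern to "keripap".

gitif and dobopuf both end in -f yet inflect differently (hagitifast, doalbopuf), so the final letter is not what conditions the rule; the last vowel is.
"keripap" has last vowel 'a'. The stems whose last vowel is 'a' (gigdan → gigdanoth, bopavan → bopavanoth, domnag → domnagoth) add -oth.
The other patterns: stems whose last vowel is 'i' add ha- … -ast around the stem; stems whose last vowel is 'u' insert -al- after the first vowel; stems whose last vowel is 'e' or 'o' insert -om- after the first vowel.
So keripap → keripapoth.

keripapoth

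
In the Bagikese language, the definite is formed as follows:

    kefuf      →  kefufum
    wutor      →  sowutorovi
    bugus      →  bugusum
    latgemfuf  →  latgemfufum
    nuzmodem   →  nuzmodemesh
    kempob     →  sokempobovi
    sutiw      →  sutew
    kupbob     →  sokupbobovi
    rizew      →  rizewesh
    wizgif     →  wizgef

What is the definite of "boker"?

latgemfuf and wizgif both end in -f yet inflect differently (latgemfufum, wizgef), so the final letter is not what conditions the rule; the last vowel is.
"boker" has last vowel 'e'. The stems whose last vowel is 'e' (nuzmodem → nuzmodemesh, rizew → rizewesh) add -esh.
So boker → bokeresh.

bokeresh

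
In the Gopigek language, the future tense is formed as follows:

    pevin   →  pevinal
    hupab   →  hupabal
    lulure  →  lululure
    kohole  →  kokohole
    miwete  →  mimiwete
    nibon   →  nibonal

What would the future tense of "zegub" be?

"zegub" ends in -b. The one such stem in the data (hupab → hupabal) adds -al, so the same rule applies.
The other pattern: stems ending in -e repeat the first consonant+vowel as a prefix.
So zegub → zegubal.

zegubal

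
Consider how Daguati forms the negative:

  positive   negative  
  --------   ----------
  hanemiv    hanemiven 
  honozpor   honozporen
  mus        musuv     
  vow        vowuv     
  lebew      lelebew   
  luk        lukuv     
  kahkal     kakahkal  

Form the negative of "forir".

foforir

vow and lebew both end in -w yet inflect differently (vowuv, lelebew), so the final letter is not what conditions the rule; the number of vowels is.
"forir" has 2 vowels. The stems with 2 vowels (lebew → lelebew, kahkal → kakahkal) repeat the first consonant+vowel as a prefix.
So forir → foforir.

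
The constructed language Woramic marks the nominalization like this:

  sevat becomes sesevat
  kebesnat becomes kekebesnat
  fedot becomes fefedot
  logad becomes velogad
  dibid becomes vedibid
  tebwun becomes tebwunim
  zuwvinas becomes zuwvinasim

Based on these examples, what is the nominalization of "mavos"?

sevat and logad both have last vowel 'a' yet inflect differently (sesevat, velogad), so the last vowel is not what conditions the rule; the final letter is.
"mavos" ends in -s. The one such stem in the data (zuwvinas → zuwvinasim) adds -im, so the same rule applies.
So mavos → mavosim.

mavosim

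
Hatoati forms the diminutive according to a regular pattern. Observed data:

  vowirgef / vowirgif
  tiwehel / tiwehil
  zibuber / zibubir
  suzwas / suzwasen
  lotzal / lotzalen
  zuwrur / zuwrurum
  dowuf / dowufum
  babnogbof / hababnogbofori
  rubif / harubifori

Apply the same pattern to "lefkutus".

lefkutusum

tiwehel and lotzal both end in -l yet inflect differently (tiwehil, lotzalen), so the final letter is not what conditions the rule; the last vowel is.
"lefkutus" has last vowel 'u'. The stems whose last vowel is 'u' (zuwrur → zuwrurum, dowuf → dowufum) add -um.
So lefkutus → lefkutusum.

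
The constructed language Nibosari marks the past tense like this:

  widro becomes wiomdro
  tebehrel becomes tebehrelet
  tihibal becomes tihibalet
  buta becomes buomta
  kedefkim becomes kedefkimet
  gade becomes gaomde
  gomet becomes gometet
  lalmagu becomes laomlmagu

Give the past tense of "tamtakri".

gade and tebehrel both have last vowel 'e' yet inflect differently (gaomde, tebehrelet), so the last vowel is not what conditions the rule; whether the stem ends in a vowel or a consonant is.
"tamtakri" ends in a vowel. The stems ending in a vowel (lalmagu → laomlmagu, gade → gaomde, buta → buomta) insert -om- after the first vowel.
The other pattern: stems ending in a consonant add -et.
So tamtakri → taommtakri.

taommtakri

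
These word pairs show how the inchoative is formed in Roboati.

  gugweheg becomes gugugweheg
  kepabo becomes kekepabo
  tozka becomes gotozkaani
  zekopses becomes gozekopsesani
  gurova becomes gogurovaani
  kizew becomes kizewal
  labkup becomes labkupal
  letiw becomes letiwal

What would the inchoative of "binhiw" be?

binhiwal

gugweheg and zekopses both have last vowel 'e' yet inflect differently (gugugweheg, gozekopsesani), so the last vowel is not what conditions the rule; the final letter is.
"binhiw" ends in -w. The stems ending in -w (kizew → kizewal, letiw → letiwal) add -al.
The other patterns: stems ending in -g or -o repeat the first consonant+vowel as a prefix; stems ending in -a or -s add go- … -ani around the stem.
So binhiw → binhiwal.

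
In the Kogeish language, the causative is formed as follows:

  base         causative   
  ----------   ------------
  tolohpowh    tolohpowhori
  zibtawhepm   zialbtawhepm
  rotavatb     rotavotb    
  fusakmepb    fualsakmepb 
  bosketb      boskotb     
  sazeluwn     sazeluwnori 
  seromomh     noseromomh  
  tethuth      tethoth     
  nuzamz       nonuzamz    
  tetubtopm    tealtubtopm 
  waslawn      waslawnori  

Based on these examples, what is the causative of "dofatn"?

"dofatn" has second-to-last letter 't'. The stems whose second-to-last letter is 't' (tethuth → tethoth, bosketb → boskotb, rotavatb → rotavotb) change the last vowel to 'o'.
The other patterns: stems whose second-to-last letter is 'w' add -ori; stems whose second-to-last letter is 'p' insert -al- after the first vowel; stems whose second-to-last letter is 'm' add the prefix no-.
So dofatn → dofotn.

dofotn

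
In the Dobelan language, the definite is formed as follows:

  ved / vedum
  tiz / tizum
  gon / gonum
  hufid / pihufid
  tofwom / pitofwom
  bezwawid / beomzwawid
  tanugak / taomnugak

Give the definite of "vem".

vemum

"vem" has 1 vowel. The stems with 1 vowel (ved → vedum, tiz → tizum, gon → gonum) add -um.
The other patterns: stems with 2 vowels add the prefix pi-; stems with 3 vowels insert -om- after the first vowel.
So vem → vemum.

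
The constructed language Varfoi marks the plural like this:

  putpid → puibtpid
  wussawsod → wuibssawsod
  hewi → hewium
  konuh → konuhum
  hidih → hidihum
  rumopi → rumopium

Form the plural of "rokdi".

putpid and hewi both have last vowel 'i' yet inflect differently (puibtpid, hewium), so the last vowel is not what conditions the rule; the final letter is.
"rokdi" ends in -i. The stems ending in -i (hewi → hewium, rumopi → rumopium) add -um.
The other pattern: stems ending in -d insert -ib- after the first vowel.
So rokdi → rokdium.

rokdium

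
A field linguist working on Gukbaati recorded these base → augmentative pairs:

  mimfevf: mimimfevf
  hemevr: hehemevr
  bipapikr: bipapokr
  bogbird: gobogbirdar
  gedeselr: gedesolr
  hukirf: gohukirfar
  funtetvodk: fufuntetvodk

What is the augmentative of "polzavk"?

popolzavk

bipapikr and hemevr both end in -r yet inflect differently (bipapokr, hehemevr), so the final letter is not what conditions the rule; the second-to-last letter is.
"polzavk" has second-to-last letter 'v'. The stems whose second-to-last letter is 'v' (hemevr → hehemevr, mimfevf → mimimfevf) repeat the first consonant+vowel as a prefix.
So polzavk → popolzavk.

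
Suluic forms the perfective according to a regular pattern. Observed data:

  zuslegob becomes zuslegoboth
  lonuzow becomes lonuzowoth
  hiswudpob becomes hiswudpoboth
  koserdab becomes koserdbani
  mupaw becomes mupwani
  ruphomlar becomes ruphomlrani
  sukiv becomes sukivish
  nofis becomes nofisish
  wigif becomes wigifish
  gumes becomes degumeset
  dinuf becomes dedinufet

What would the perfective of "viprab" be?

zuslegob and koserdab both end in -b yet inflect differently (zuslegoboth, koserdbani), so the final letter is not what conditions the rule; the last vowel is.
"viprab" has last vowel 'a'. The stems whose last vowel is 'a' (koserdab → koserdbani, mupaw → mupwani, ruphomlar → ruphomlrani) delete the last vowel and add -ani.
So viprab → viprbani.

viprbani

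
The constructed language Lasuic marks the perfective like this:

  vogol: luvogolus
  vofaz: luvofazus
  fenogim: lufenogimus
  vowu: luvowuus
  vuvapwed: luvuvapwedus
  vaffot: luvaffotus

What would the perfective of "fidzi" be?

lufidzius

Every pair shown (vogol → luvogolus, vofaz → luvofazus, fenogim → lufenogimus, …) follows the same rule: add lu- … -us around the stem.
So fidzi → lufidzius.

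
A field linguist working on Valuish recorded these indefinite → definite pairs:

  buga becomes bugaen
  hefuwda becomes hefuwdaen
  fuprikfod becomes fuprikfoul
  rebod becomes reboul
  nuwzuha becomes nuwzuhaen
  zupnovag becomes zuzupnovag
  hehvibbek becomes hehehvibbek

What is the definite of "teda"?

"teda" ends in -a. The stems ending in -a (buga → bugaen, hefuwda → hefuwdaen, nuwzuha → nuwzuhaen) add -en.
The other patterns: stems ending in -d drop the final letter and add -ul; stems ending in -g or -k repeat the first consonant+vowel as a prefix.
So teda → tedaen.

tedaen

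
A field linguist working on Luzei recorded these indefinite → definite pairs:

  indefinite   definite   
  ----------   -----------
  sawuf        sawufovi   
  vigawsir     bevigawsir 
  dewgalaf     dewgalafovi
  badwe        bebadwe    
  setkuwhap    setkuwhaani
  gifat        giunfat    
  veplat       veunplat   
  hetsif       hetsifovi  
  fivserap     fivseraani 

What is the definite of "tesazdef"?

"tesazdef" ends in -f. The stems ending in -f (sawuf → sawufovi, hetsif → hetsifovi, dewgalaf → dewgalafovi) add -ovi.
The other patterns: stems ending in -p drop the final letter and add -ani; stems ending in -t insert -un- after the first vowel; stems ending in -e or -r add the prefix be-.
So tesazdef → tesazdefovi.

tesazdefovi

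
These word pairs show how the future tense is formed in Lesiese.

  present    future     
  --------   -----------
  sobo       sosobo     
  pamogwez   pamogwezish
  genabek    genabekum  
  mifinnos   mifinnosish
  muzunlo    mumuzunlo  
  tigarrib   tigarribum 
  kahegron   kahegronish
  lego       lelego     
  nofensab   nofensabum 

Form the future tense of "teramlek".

teramlekum

muzunlo and mifinnos both have last vowel 'o' yet inflect differently (mumuzunlo, mifinnosish), so the last vowel is not what conditions the rule; the final letter is.
"teramlek" ends in -k. The one such stem in the data (genabek → genabekum) adds -um, so the same rule applies.
So teramlek → teramlekum.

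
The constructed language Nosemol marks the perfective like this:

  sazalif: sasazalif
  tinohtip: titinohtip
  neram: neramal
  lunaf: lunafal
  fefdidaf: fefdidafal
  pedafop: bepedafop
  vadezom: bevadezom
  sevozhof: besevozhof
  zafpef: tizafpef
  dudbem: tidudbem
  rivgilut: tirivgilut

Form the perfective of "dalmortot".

"dalmortot" has last vowel 'o'. The stems whose last vowel is 'o' (pedafop → bepedafop, vadezom → bevadezom, sevozhof → besevozhof) add the prefix be-.
The other patterns: stems whose last vowel is 'i' repeat the first consonant+vowel as a prefix; stems whose last vowel is 'a' add -al; stems whose last vowel is 'e' or 'u' add the prefix ti-.
So dalmortot → bedalmortot.

bedalmortot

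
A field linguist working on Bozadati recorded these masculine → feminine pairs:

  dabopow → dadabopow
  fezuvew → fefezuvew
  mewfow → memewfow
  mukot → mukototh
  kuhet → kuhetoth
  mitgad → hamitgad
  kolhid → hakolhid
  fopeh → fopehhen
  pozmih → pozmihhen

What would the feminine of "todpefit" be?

dabopow and mukot both have last vowel 'o' yet inflect differently (dadabopow, mukototh), so the last vowel is not what conditions the rule; the final letter is.
"todpefit" ends in -t. The stems ending in -t (mukot → mukototh, kuhet → kuhetoth) add -oth.
So todpefit → todpefitoth.

todpefitoth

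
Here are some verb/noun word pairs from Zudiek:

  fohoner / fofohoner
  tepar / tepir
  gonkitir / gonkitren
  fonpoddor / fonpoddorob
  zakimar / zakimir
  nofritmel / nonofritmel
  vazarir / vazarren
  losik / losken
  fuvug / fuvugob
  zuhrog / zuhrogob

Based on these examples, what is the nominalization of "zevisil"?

"zevisil" has last vowel 'i'. The stems whose last vowel is 'i' (losik → losken, vazarir → vazarren, gonkitir → gonkitren) delete the last vowel and add -en.
So zevisil → zevislen.

zevislen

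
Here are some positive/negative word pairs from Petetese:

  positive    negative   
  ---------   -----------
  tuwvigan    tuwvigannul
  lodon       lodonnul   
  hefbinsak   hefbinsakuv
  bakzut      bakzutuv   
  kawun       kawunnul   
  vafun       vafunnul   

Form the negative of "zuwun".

zuwunnul

"zuwun" ends in -n. The stems ending in -n (vafun → vafunnul, kawun → kawunnul, lodon → lodonnul) double the final consonant and add -ul.
The other pattern: stems ending in -k or -t add -uv.
So zuwun → zuwunnul.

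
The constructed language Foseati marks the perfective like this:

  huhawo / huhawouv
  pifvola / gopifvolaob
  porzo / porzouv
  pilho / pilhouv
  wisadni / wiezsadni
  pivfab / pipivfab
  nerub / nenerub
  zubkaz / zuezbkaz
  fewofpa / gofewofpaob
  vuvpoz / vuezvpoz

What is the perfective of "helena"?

gohelenaob

pivfab and fewofpa both have last vowel 'a' yet inflect differently (pipivfab, gofewofpaob), so the last vowel is not what conditions the rule; the final letter is.
"helena" ends in -a. The stems ending in -a (fewofpa → gofewofpaob, pifvola → gopifvolaob) add go- … -ob around the stem.
The other patterns: stems ending in -b repeat the first consonant+vowel as a prefix; stems ending in -o add -uv; stems ending in -i or -z insert -ez- after the first vowel.
So helena → gohelenaob.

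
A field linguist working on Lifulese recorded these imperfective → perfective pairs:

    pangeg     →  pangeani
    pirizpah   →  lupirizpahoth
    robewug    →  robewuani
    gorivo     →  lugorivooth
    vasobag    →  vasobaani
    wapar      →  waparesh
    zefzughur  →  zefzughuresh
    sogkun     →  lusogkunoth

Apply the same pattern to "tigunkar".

tigunkaresh

"tigunkar" ends in -r. The stems ending in -r (zefzughur → zefzughuresh, wapar → waparesh) add -esh.
The other patterns: stems ending in -g drop the final letter and add -ani; stems ending in -h, -n or -o add lu- … -oth around the stem.
So tigunkar → tigunkaresh.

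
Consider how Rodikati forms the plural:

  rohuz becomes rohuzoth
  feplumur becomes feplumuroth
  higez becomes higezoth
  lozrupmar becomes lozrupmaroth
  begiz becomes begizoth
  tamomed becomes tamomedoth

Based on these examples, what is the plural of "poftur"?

Every pair shown (rohuz → rohuzoth, feplumur → feplumuroth, higez → higezoth, …) follows the same rule: add -oth.
So poftur → pofturoth.

pofturoth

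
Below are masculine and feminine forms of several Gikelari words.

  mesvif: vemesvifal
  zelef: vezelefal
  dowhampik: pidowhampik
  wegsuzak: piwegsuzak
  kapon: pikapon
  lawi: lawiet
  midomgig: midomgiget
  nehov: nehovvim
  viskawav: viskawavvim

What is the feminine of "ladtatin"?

mesvif and dowhampik both have last vowel 'i' yet inflect differently (vemesvifal, pidowhampik), so the last vowel is not what conditions the rule; the final letter is.
"ladtatin" ends in -n. The one such stem in the data (kapon → pikapon) adds the prefix pi-, so the same rule applies.
So ladtatin → piladtatin.

piladtatin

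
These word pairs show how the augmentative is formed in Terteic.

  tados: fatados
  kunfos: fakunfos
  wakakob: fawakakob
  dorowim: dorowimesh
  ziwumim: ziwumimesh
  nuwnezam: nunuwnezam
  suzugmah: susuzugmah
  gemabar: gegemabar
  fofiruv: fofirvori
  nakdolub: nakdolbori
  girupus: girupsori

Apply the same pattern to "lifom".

falifom

"lifom" has last vowel 'o'. The stems whose last vowel is 'o' (tados → fatados, kunfos → fakunfos, wakakob → fawakakob) add the prefix fa-.
So lifom → falifom.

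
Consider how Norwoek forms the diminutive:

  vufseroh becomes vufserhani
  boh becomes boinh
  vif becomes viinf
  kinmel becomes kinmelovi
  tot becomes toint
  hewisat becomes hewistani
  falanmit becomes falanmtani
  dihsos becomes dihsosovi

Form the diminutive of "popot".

tot and falanmit both end in -t yet inflect differently (toint, falanmtani), so the final letter is not what conditions the rule; the number of vowels is.
"popot" has 2 vowels. The stems with 2 vowels (kinmel → kinmelovi, dihsos → dihsosovi) add -ovi.
The other patterns: stems with 1 vowel insert -in- after the first vowel; stems with 3 vowels delete the last vowel and add -ani.
So popot → popotovi.

popotovi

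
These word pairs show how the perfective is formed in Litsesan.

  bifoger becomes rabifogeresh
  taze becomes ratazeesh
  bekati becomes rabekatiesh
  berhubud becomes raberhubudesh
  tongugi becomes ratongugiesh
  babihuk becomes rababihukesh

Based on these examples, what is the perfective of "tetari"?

ratetariesh

Every pair shown (bifoger → rabifogeresh, taze → ratazeesh, bekati → rabekatiesh, …) follows the same rule: add ra- … -esh around the stem.
So tetari → ratetariesh.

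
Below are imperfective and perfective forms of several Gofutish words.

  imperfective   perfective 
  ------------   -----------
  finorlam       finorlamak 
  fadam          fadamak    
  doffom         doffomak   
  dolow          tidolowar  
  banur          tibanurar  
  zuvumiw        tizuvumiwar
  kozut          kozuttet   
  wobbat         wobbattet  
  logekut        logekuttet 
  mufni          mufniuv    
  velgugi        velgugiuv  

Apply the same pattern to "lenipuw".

doffom and dolow both have last vowel 'o' yet inflect differently (doffomak, tidolowar), so the last vowel is not what conditions the rule; the final letter is.
"lenipuw" ends in -w. The stems ending in -w (dolow → tidolowar, zuvumiw → tizuvumiwar) add ti- … -ar around the stem.
So lenipuw → tilenipuwar.

tilenipuwar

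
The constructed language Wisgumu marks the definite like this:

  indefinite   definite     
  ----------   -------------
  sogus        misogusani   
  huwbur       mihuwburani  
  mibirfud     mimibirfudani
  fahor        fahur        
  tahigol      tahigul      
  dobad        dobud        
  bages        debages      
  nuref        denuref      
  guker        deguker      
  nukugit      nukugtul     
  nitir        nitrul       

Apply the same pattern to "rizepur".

"rizepur" has last vowel 'u'. The stems whose last vowel is 'u' (sogus → misogusani, huwbur → mihuwburani, mibirfud → mimibirfudani) add mi- … -ani around the stem.
So rizepur → mirizepurani.

mirizepurani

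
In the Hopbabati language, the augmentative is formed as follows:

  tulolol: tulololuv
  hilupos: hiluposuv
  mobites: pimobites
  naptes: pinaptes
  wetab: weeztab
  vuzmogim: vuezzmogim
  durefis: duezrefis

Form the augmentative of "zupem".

pizupem

hilupos and mobites both end in -s yet inflect differently (hiluposuv, pimobites), so the final letter is not what conditions the rule; the last vowel is.
"zupem" has last vowel 'e'. The stems whose last vowel is 'e' (mobites → pimobites, naptes → pinaptes) add the prefix pi-.
So zupem → pizupem.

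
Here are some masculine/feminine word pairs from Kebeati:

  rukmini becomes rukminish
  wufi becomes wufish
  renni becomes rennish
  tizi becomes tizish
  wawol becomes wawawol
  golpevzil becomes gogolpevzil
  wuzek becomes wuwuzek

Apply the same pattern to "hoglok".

rukmini and golpevzil both have last vowel 'i' yet inflect differently (rukminish, gogolpevzil), so the last vowel is not what conditions the rule; the final letter is.
"hoglok" ends in -k. The one such stem in the data (wuzek → wuwuzek) repeats the first consonant+vowel as a prefix (as do wawol, golpevzil), so the same rule applies.
The other pattern: stems ending in -i drop the final letter and add -ish.
So hoglok → hohoglok.

hohoglok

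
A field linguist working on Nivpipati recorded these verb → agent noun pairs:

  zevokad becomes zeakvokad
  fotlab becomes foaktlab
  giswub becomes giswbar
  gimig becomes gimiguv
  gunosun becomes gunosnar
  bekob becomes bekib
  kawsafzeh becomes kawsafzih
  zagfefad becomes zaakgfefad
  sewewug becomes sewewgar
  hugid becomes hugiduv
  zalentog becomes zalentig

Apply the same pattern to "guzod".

guzid

fotlab and giswub both end in -b yet inflect differently (foaktlab, giswbar), so the final letter is not what conditions the rule; the last vowel is.
"guzod" has last vowel 'o'. The stems whose last vowel is 'o' (zalentog → zalentig, bekob → bekib) change the last vowel to 'i'.
The other patterns: stems whose last vowel is 'a' insert -ak- after the first vowel; stems whose last vowel is 'u' delete the last vowel and add -ar; stems whose last vowel is 'i' add -uv.
So guzod → guzid.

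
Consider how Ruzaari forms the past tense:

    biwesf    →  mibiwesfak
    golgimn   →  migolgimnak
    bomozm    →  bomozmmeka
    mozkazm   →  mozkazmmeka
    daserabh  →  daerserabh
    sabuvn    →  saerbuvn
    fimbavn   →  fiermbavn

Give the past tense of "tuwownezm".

golgimn and sabuvn both end in -n yet inflect differently (migolgimnak, saerbuvn), so the final letter is not what conditions the rule; the second-to-last letter is.
"tuwownezm" has second-to-last letter 'z'. The stems whose second-to-last letter is 'z' (bomozm → bomozmmeka, mozkazm → mozkazmmeka) double the final consonant and add -eka.
So tuwownezm → tuwownezmmeka.

tuwownezmmeka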